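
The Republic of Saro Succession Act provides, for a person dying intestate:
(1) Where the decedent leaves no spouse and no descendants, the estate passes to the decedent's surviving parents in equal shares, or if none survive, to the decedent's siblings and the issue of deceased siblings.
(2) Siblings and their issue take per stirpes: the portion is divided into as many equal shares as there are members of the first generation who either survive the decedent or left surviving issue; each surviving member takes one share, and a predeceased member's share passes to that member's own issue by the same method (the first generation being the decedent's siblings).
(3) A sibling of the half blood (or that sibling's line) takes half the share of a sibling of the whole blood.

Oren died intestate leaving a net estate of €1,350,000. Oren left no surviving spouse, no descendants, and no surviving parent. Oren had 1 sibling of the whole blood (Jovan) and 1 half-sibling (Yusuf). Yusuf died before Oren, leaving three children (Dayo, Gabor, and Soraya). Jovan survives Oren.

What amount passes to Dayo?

Dayo receives €150,000.

The entire €1,350,000 passes to the siblings and their issue.
Counting each half-blood sibling's line as half a unit, there are 3/2 units in €1,350,000, so one unit is €900,000. Whole-blood lines (Jovan) take €900,000 each; half-blood lines (Yusuf) take €450,000 each.
Yusuf's share (€450,000) is divided into 3 shares of €150,000: Dayo, Gabor, and Soraya each take €150,000.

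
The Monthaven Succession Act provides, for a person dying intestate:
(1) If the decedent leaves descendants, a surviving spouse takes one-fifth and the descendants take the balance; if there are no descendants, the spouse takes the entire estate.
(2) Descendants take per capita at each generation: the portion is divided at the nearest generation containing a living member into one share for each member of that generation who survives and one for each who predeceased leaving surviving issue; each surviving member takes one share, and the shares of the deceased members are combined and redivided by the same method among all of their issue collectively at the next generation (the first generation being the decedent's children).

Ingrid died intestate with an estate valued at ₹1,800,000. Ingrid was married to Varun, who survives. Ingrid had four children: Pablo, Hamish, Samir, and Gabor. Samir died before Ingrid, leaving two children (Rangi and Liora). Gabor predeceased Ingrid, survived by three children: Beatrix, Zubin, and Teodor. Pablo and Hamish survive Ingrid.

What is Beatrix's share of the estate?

Varun takes one-fifth of ₹1,800,000 = ₹360,000. The remaining ₹1,440,000 passes to the descendants.
The descendants' portion (₹1,440,000) is divided at the children's generation into 4 shares of ₹360,000. Pablo and Hamish each take ₹360,000. The 2 shares of the deceased (Samir and Gabor) are combined into a pool of ₹720,000.
That pool (₹720,000) is divided at the grandchildren's generation equally among Rangi, Liora, Beatrix, Zubin, and Teodor: ₹144,000 each.

Beatrix receives ₹144,000.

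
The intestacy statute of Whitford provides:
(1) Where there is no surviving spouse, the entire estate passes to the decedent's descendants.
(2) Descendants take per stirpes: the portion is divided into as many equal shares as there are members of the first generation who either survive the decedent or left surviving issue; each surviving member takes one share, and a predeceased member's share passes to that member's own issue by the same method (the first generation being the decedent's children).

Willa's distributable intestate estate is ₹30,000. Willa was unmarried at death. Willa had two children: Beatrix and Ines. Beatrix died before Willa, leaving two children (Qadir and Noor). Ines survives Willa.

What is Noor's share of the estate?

Noor receives ₹7,500.

The entire ₹30,000 passes to the descendants.
That amount (₹30,000) is divided into 2 shares of ₹15,000: Ines takes ₹15,000; Beatrix's ₹15,000 share passes to Beatrix's issue.
Beatrix's share (₹15,000) is divided into 2 shares of ₹7,500: Qadir and Noor each take ₹7,500.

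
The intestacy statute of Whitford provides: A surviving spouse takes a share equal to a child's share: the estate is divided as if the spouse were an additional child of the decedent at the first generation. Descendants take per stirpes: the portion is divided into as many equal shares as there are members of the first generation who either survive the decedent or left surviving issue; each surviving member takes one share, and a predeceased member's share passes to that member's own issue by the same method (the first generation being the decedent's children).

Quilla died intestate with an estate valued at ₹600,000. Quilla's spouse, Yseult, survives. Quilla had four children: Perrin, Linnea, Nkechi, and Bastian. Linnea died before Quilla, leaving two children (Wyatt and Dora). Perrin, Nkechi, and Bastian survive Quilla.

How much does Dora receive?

Dora receives ₹60,000.

The spouse counts as an additional share at the children's level, so there are 5 primary shares of ₹120,000. Yseult takes one such share (₹120,000).
The children's combined portion (₹480,000) is divided into 4 shares of ₹120,000: Perrin, Nkechi, and Bastian each take ₹120,000; Linnea's ₹120,000 share passes to Linnea's issue.
Linnea's share (₹120,000) is divided into 2 shares of ₹60,000: Wyatt and Dora each take ₹60,000.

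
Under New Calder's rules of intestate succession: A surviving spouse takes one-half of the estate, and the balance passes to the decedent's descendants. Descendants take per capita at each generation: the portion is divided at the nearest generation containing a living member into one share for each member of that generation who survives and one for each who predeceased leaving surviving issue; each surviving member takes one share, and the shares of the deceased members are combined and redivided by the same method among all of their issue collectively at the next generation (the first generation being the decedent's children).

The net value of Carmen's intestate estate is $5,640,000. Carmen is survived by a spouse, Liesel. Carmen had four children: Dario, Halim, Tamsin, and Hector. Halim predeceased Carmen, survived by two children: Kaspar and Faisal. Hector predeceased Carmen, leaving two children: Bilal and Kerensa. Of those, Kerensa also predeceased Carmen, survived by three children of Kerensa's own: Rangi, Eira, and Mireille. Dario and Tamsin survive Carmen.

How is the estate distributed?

Liesel takes one-half of $5,640,000 = $2,820,000. The remaining $2,820,000 passes to the descendants.
The descendants' portion ($2,820,000) is divided at the children's generation into 4 shares of $705,000. Dario and Tamsin each take $705,000. The 2 shares of the deceased (Halim and Hector) are combined into a pool of $1,410,000.
That pool ($1,410,000) is divided at the grandchildren's generation into 4 shares of $352,500. Kaspar, Faisal, and Bilal each take $352,500. The remaining share for the deceased Kerensa ($352,500) is carried to the next generation.
That pool ($352,500) is divided at the great-grandchildren's generation equally among Rangi, Eira, and Mireille: $117,500 each.

Liesel: $2,820,000; Dario: $705,000; Kaspar: $352,500; Faisal: $352,500; Tamsin: $705,000; Bilal: $352,500; Rangi: $117,500; Eira: $117,500; Mireille: $117,500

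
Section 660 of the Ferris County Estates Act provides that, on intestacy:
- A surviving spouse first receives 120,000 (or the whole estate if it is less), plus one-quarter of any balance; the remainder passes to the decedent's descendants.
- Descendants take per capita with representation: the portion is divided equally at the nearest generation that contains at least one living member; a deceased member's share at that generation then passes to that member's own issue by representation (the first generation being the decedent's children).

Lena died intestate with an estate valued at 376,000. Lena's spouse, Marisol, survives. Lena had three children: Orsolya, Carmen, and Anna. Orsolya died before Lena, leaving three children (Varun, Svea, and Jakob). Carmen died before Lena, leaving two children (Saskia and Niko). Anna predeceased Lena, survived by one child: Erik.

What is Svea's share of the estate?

Svea receives 32,000.

Marisol first takes 120,000, leaving a balance of 256,000. Marisol then takes one-quarter of the balance (64,000), for a total of 184,000. The remaining 192,000 passes to the descendants.
No child survives, so the initial division is made at the grandchildren's generation.
The descendants' portion (192,000) is divided into 6 shares of 32,000: Varun, Svea, Jakob, Saskia, Niko, and Erik each take 32,000.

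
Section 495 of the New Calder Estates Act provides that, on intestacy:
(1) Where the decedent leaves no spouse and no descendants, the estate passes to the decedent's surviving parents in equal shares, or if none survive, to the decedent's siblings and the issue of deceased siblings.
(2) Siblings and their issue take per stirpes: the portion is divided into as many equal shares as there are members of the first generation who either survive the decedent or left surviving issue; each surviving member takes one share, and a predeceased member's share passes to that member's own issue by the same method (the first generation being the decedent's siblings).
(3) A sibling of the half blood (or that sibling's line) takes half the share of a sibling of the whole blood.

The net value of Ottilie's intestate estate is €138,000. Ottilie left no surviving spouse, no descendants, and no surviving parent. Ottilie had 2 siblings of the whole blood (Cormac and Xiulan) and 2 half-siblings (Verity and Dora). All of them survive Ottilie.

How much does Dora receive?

The entire €138,000 passes to the siblings and their issue.
Counting each half-blood sibling's line as half a unit, there are 3 units in €138,000, so one unit is €46,000. Whole-blood lines (Cormac and Xiulan) take €46,000 each; half-blood lines (Verity and Dora) take €23,000 each.

Dora receives €23,000.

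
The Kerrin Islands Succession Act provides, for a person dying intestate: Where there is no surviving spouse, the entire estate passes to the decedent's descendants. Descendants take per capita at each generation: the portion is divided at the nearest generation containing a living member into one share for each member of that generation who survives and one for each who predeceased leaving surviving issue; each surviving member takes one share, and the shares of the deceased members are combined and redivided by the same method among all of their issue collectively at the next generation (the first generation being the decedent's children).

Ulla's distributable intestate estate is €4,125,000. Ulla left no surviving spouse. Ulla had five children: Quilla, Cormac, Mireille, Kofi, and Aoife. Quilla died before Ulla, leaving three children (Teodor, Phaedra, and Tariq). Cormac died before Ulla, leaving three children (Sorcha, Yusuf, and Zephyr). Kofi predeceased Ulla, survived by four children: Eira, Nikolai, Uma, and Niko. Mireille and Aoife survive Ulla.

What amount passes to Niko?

Niko receives €247,500.

The entire €4,125,000 passes to the descendants.
That amount (€4,125,000) is divided at the children's generation into 5 shares of €825,000. Mireille and Aoife each take €825,000. The 3 shares of the deceased (Quilla, Cormac, and Kofi) are combined into a pool of €2,475,000.
That pool (€2,475,000) is divided at the grandchildren's generation equally among Teodor, Phaedra, Tariq, Sorcha, Yusuf, Zephyr, Eira, Nikolai, Uma, and Niko: €247,500 each.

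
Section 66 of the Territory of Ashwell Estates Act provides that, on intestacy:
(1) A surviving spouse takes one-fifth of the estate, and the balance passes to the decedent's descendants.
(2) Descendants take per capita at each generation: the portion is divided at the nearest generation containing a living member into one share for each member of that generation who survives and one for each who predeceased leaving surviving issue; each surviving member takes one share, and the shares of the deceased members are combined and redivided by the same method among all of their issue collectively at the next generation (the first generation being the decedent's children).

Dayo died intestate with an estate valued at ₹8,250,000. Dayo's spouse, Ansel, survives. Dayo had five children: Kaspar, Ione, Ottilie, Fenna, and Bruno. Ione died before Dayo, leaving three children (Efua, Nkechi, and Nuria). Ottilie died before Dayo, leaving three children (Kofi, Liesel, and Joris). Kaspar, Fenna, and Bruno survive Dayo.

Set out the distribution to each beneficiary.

Ansel takes one-fifth of ₹8,250,000 = ₹1,650,000. The remaining ₹6,600,000 passes to the descendants.
The descendants' portion (₹6,600,000) is divided at the children's generation into 5 shares of ₹1,320,000. Kaspar, Fenna, and Bruno each take ₹1,320,000. The 2 shares of the deceased (Ione and Ottilie) are combined into a pool of ₹2,640,000.
That pool (₹2,640,000) is divided at the grandchildren's generation equally among Efua, Nkechi, Nuria, Kofi, Liesel, and Joris: ₹440,000 each.

Ansel: ₹1,650,000; Kaspar: ₹1,320,000; Efua: ₹440,000; Nkechi: ₹440,000; Nuria: ₹440,000; Kofi: ₹440,000; Liesel: ₹440,000; Joris: ₹440,000; Fenna: ₹1,320,000; Bruno: ₹1,320,000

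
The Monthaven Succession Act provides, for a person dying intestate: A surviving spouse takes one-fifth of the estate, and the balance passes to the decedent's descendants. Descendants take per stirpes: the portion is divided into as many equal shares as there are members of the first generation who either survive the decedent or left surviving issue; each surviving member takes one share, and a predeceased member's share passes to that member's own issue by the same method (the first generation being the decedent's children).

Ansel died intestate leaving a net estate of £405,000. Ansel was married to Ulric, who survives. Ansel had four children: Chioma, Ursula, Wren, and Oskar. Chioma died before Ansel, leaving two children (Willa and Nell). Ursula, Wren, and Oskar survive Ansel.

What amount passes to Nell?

Ulric takes one-fifth of £405,000 = £81,000. The remaining £324,000 passes to the descendants.
The descendants' portion (£324,000) is divided into 4 shares of £81,000: Ursula, Wren, and Oskar each take £81,000; Chioma's £81,000 share passes to Chioma's issue.
Chioma's share (£81,000) is divided into 2 shares of £40,500: Willa and Nell each take £40,500.

Nell receives £40,500.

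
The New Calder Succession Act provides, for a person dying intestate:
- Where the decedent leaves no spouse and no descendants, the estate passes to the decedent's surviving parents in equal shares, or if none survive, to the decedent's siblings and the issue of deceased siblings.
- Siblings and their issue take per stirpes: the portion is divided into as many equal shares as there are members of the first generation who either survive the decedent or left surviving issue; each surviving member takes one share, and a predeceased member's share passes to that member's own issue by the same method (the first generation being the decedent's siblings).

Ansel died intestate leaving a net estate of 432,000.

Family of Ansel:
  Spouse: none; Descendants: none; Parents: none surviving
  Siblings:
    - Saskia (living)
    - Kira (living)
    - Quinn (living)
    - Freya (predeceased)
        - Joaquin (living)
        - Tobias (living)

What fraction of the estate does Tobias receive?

The entire 432,000 passes to the siblings and their issue.
That amount (432,000) is divided into 4 shares of 108,000: Saskia, Kira, and Quinn each take 108,000; Freya's 108,000 share passes to Freya's issue.
Freya's share (108,000) is divided into 2 shares of 54,000: Joaquin and Tobias each take 54,000.

Tobias receives 1/8 of the estate.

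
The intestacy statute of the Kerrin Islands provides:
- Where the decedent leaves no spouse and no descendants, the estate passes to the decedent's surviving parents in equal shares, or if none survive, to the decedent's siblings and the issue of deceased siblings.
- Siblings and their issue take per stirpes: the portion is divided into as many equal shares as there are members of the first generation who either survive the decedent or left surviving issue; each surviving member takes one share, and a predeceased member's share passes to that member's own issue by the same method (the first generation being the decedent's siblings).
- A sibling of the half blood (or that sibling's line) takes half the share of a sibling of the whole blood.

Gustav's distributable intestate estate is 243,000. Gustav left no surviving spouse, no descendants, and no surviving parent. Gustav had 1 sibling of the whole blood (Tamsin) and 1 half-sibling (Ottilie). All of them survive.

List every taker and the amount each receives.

The entire 243,000 passes to the siblings and their issue.
Counting each half-blood sibling's line as half a unit, there are 3/2 units in 243,000, so one unit is 162,000. Whole-blood lines (Tamsin) take 162,000 each; half-blood lines (Ottilie) take 81,000 each.

Tamsin: 162,000; Ottilie: 81,000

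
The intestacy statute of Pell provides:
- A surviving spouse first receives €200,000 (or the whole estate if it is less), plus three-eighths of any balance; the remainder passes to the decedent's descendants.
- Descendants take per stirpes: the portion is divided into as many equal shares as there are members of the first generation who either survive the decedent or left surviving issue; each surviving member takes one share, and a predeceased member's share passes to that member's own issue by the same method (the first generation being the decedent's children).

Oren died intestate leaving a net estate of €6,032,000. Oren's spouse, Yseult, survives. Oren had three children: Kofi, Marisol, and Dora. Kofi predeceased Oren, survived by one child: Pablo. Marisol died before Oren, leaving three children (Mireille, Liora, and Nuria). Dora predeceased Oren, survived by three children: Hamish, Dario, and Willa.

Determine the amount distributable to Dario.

Yseult first takes €200,000, leaving a balance of €5,832,000. Yseult then takes three-eighths of the balance (€2,187,000), for a total of €2,387,000. The remaining €3,645,000 passes to the descendants.
The descendants' portion (€3,645,000) is divided into 3 shares of €1,215,000: Kofi's €1,215,000 share passes to Kofi's issue; Marisol's €1,215,000 share passes to Marisol's issue; Dora's €1,215,000 share passes to Dora's issue.
Kofi's share (€1,215,000) passes entirely to Pablo.
Marisol's share (€1,215,000) is divided into 3 shares of €405,000: Mireille, Liora, and Nuria each take €405,000.
Dora's share (€1,215,000) is divided into 3 shares of €405,000: Hamish, Dario, and Willa each take €405,000.

Dario receives €405,000.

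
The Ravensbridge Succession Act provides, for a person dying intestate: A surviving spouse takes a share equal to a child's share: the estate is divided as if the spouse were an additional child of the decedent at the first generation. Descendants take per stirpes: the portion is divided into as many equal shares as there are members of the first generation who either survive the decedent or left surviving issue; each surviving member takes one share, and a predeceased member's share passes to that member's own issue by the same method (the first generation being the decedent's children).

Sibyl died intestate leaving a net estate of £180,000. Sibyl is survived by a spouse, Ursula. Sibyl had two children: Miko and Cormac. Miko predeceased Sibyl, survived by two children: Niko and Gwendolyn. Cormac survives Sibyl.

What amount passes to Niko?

The spouse counts as an additional share at the children's level, so there are 3 primary shares of £60,000. Ursula takes one such share (£60,000).
The children's combined portion (£120,000) is divided into 2 shares of £60,000: Cormac takes £60,000; Miko's £60,000 share passes to Miko's issue.
Miko's share (£60,000) is divided into 2 shares of £30,000: Niko and Gwendolyn each take £30,000.

Niko receives £30,000.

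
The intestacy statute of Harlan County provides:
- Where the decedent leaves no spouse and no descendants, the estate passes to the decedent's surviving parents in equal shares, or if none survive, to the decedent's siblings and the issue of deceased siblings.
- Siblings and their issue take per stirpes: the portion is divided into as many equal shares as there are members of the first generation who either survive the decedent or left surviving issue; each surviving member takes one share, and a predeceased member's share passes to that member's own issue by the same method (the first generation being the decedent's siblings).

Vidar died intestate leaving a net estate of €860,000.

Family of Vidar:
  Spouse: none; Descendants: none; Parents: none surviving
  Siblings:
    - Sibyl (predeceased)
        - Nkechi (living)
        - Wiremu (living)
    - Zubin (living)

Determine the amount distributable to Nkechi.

The entire €860,000 passes to the siblings and their issue.
That amount (€860,000) is divided into 2 shares of €430,000: Zubin takes €430,000; Sibyl's €430,000 share passes to Sibyl's issue.
Sibyl's share (€430,000) is divided into 2 shares of €215,000: Nkechi and Wiremu each take €215,000.

Nkechi receives €215,000.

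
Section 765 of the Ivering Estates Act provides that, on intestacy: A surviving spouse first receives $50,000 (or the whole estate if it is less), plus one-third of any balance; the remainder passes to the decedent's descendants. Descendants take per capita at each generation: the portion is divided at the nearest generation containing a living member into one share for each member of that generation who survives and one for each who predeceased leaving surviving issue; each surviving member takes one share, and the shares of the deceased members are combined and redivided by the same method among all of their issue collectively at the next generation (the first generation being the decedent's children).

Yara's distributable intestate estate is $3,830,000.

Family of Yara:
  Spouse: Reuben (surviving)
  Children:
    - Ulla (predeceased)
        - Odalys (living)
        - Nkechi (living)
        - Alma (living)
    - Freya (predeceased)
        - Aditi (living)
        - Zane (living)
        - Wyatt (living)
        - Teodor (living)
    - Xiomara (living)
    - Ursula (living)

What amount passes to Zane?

Reuben first takes $50,000, leaving a balance of $3,780,000. Reuben then takes one-third of the balance ($1,260,000), for a total of $1,310,000. The remaining $2,520,000 passes to the descendants.
The descendants' portion ($2,520,000) is divided at the children's generation into 4 shares of $630,000. Xiomara and Ursula each take $630,000. The 2 shares of the deceased (Ulla and Freya) are combined into a pool of $1,260,000.
That pool ($1,260,000) is divided at the grandchildren's generation equally among Odalys, Nkechi, Alma, Aditi, Zane, Wyatt, and Teodor: $180,000 each.

Zane receives $180,000.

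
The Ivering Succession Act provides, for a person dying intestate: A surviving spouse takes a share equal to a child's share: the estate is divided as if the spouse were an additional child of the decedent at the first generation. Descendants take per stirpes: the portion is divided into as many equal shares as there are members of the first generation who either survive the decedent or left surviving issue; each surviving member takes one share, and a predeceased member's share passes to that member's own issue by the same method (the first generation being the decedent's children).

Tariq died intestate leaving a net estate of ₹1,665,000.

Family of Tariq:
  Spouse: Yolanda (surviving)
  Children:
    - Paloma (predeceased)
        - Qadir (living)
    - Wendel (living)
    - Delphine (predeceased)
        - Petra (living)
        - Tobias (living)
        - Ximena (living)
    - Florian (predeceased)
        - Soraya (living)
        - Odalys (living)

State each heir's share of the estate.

Yolanda: ₹333,000; Qadir: ₹333,000; Wendel: ₹333,000; Petra: ₹111,000; Tobias: ₹111,000; Ximena: ₹111,000; Soraya: ₹166,500; Odalys: ₹166,500

The spouse counts as an additional share at the children's level, so there are 5 primary shares of ₹333,000. Yolanda takes one such share (₹333,000).
The children's combined portion (₹1,332,000) is divided into 4 shares of ₹333,000: Wendel takes ₹333,000; Paloma's ₹333,000 share passes to Paloma's issue; Delphine's ₹333,000 share passes to Delphine's issue; Florian's ₹333,000 share passes to Florian's issue.
Paloma's share (₹333,000) passes entirely to Qadir.
Delphine's share (₹333,000) is divided into 3 shares of ₹111,000: Petra, Tobias, and Ximena each take ₹111,000.
Florian's share (₹333,000) is divided into 2 shares of ₹166,500: Soraya and Odalys each take ₹166,500.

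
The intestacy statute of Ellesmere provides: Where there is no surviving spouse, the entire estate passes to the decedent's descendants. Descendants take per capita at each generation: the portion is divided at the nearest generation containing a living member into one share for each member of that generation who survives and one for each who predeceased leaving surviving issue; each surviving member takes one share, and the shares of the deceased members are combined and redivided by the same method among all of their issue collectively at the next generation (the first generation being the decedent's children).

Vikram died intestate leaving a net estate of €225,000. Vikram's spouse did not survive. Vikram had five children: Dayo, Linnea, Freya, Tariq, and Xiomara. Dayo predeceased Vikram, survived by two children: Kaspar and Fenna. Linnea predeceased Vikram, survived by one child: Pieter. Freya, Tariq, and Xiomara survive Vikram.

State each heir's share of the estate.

The entire €225,000 passes to the descendants.
That amount (€225,000) is divided at the children's generation into 5 shares of €45,000. Freya, Tariq, and Xiomara each take €45,000. The 2 shares of the deceased (Dayo and Linnea) are combined into a pool of €90,000.
That pool (€90,000) is divided at the grandchildren's generation equally among Kaspar, Fenna, and Pieter: €30,000 each.

Kaspar: €30,000; Fenna: €30,000; Pieter: €30,000; Freya: €45,000; Tariq: €45,000; Xiomara: €45,000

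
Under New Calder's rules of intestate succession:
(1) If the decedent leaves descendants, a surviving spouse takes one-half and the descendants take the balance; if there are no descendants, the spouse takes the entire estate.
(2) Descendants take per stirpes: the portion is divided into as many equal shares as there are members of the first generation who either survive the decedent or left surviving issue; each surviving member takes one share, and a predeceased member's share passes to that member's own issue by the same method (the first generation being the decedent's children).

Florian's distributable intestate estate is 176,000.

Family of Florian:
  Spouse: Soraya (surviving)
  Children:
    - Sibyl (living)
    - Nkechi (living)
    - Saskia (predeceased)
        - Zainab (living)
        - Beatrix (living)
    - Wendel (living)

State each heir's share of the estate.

Soraya takes one-half of 176,000 = 88,000. The remaining 88,000 passes to the descendants.
The descendants' portion (88,000) is divided into 4 shares of 22,000: Sibyl, Nkechi, and Wendel each take 22,000; Saskia's 22,000 share passes to Saskia's issue.
Saskia's share (22,000) is divided into 2 shares of 11,000: Zainab and Beatrix each take 11,000.

Soraya: 88,000; Sibyl: 22,000; Nkechi: 22,000; Zainab: 11,000; Beatrix: 11,000; Wendel: 22,000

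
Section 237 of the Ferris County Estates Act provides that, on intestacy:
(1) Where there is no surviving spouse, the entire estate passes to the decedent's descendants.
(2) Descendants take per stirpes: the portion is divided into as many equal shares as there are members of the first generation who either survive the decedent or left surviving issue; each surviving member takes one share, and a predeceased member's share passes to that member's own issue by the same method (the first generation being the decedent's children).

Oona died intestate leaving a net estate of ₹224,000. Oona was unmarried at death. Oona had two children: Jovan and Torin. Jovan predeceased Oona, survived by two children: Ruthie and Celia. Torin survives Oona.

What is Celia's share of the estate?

The entire ₹224,000 passes to the descendants.
That amount (₹224,000) is divided into 2 shares of ₹112,000: Torin takes ₹112,000; Jovan's ₹112,000 share passes to Jovan's issue.
Jovan's share (₹112,000) is divided into 2 shares of ₹56,000: Ruthie and Celia each take ₹56,000.

Celia receives ₹56,000.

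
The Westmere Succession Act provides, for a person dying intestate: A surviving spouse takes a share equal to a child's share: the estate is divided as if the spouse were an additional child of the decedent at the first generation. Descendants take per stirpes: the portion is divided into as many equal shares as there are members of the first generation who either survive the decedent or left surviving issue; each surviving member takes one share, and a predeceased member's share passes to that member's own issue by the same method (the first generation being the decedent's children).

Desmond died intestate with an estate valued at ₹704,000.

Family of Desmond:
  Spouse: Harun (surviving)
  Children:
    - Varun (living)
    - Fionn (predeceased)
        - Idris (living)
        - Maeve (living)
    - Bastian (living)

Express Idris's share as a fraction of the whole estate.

The spouse counts as an additional share at the children's level, so there are 4 primary shares of ₹176,000. Harun takes one such share (₹176,000).
The children's combined portion (₹528,000) is divided into 3 shares of ₹176,000: Varun and Bastian each take ₹176,000; Fionn's ₹176,000 share passes to Fionn's issue.
Fionn's share (₹176,000) is divided into 2 shares of ₹88,000: Idris and Maeve each take ₹88,000.

Idris receives 1/8 of the estate.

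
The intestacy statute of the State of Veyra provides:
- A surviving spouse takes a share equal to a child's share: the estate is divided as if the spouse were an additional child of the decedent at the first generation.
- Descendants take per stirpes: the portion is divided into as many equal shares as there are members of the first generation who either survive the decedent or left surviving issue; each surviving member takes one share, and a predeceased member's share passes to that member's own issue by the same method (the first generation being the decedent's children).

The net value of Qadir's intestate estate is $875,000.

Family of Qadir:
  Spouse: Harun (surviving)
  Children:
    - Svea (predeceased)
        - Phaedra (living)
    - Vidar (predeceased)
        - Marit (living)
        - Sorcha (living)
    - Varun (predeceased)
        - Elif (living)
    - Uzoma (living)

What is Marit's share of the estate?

Marit receives $87,500.

The spouse counts as an additional share at the children's level, so there are 5 primary shares of $175,000. Harun takes one such share ($175,000).
The children's combined portion ($700,000) is divided into 4 shares of $175,000: Uzoma takes $175,000; Svea's $175,000 share passes to Svea's issue; Vidar's $175,000 share passes to Vidar's issue; Varun's $175,000 share passes to Varun's issue.
Svea's share ($175,000) passes entirely to Phaedra.
Vidar's share ($175,000) is divided into 2 shares of $87,500: Marit and Sorcha each take $87,500.
Varun's share ($175,000) passes entirely to Elif.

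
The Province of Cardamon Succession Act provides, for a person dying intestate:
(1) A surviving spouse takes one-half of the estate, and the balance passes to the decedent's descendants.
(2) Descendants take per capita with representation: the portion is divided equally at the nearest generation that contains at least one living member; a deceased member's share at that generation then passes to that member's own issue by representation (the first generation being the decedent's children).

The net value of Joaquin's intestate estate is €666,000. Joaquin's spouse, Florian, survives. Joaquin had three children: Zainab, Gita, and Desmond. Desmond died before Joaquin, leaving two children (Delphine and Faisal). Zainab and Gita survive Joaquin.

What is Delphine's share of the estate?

Delphine receives €55,500.

Florian takes one-half of €666,000 = €333,000. The remaining €333,000 passes to the descendants.
The descendants' portion (€333,000) is divided into 3 shares of €111,000: Zainab and Gita each take €111,000; Desmond's €111,000 share passes to Desmond's issue.
Desmond's share (€111,000) is divided into 2 shares of €55,500: Delphine and Faisal each take €55,500.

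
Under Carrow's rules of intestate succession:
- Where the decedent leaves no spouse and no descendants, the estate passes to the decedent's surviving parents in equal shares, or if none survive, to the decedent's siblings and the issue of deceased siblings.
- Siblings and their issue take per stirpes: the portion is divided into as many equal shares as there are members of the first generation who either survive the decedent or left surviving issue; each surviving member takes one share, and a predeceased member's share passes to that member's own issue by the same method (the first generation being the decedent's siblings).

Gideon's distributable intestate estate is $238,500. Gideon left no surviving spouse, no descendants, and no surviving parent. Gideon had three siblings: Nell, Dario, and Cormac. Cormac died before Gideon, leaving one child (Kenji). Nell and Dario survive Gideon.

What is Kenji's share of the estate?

The entire $238,500 passes to the siblings and their issue.
That amount ($238,500) is divided into 3 shares of $79,500: Nell and Dario each take $79,500; Cormac's $79,500 share passes to Cormac's issue.
Cormac's share ($79,500) passes entirely to Kenji.

Kenji receives $79,500.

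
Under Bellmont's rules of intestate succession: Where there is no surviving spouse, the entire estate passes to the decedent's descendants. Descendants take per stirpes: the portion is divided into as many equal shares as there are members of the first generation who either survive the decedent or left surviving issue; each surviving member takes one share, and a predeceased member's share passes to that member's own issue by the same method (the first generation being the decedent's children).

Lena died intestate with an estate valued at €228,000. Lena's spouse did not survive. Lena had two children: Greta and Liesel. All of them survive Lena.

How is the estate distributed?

The entire €228,000 passes to the descendants.
That amount (€228,000) is divided into 2 shares of €114,000: Greta and Liesel each take €114,000.

Greta: €114,000; Liesel: €114,000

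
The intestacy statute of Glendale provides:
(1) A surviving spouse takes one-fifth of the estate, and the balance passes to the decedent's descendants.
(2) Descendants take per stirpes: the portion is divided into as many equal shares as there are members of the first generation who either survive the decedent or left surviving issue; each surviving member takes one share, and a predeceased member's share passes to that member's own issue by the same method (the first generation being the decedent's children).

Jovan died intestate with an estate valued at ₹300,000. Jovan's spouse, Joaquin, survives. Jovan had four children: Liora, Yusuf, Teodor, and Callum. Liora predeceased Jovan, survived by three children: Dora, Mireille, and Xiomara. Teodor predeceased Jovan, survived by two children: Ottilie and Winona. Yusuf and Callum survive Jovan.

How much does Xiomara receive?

Xiomara receives ₹20,000.

Joaquin takes one-fifth of ₹300,000 = ₹60,000. The remaining ₹240,000 passes to the descendants.
The descendants' portion (₹240,000) is divided into 4 shares of ₹60,000: Yusuf and Callum each take ₹60,000; Liora's ₹60,000 share passes to Liora's issue; Teodor's ₹60,000 share passes to Teodor's issue.
Liora's share (₹60,000) is divided into 3 shares of ₹20,000: Dora, Mireille, and Xiomara each take ₹20,000.
Teodor's share (₹60,000) is divided into 2 shares of ₹30,000: Ottilie and Winona each take ₹30,000.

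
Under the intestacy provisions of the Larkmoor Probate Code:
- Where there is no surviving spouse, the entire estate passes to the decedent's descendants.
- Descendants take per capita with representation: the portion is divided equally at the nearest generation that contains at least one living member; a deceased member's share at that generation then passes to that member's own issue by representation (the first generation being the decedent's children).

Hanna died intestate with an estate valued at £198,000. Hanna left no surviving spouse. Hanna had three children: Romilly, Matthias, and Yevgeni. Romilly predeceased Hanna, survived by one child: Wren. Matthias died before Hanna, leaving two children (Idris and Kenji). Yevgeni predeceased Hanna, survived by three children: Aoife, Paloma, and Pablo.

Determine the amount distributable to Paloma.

The entire £198,000 passes to the descendants.
No child survives, so the initial division is made at the grandchildren's generation.
That amount (£198,000) is divided into 6 shares of £33,000: Wren, Idris, Kenji, Aoife, Paloma, and Pablo each take £33,000.

Paloma receives £33,000.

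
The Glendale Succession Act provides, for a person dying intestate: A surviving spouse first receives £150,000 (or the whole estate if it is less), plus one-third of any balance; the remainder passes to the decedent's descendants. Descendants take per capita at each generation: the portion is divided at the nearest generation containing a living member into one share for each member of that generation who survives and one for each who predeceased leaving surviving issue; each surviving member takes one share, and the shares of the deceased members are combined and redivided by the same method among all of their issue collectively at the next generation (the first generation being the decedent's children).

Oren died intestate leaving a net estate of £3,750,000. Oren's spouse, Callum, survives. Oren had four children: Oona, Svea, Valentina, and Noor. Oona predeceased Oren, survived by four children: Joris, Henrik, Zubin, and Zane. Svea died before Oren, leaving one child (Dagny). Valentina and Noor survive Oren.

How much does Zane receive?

Zane receives £240,000.

Callum first takes £150,000, leaving a balance of £3,600,000. Callum then takes one-third of the balance (£1,200,000), for a total of £1,350,000. The remaining £2,400,000 passes to the descendants.
The descendants' portion (£2,400,000) is divided at the children's generation into 4 shares of £600,000. Valentina and Noor each take £600,000. The 2 shares of the deceased (Oona and Svea) are combined into a pool of £1,200,000.
That pool (£1,200,000) is divided at the grandchildren's generation equally among Joris, Henrik, Zubin, Zane, and Dagny: £240,000 each.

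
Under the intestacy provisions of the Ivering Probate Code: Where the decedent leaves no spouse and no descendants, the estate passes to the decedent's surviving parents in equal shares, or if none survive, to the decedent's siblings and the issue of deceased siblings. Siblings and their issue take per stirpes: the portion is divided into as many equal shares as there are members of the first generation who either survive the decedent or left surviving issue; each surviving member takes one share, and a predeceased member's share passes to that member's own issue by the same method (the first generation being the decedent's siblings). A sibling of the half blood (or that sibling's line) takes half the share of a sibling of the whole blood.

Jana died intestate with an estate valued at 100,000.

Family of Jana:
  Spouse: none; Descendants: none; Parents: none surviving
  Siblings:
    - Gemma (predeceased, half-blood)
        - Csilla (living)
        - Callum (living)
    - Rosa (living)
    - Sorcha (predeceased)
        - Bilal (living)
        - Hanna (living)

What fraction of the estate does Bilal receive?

Bilal receives 1/5 of the estate.

The entire 100,000 passes to the siblings and their issue.
Counting each half-blood sibling's line as half a unit, there are 5/2 units in 100,000, so one unit is 40,000. Whole-blood lines (Rosa and Sorcha) take 40,000 each; half-blood lines (Gemma) take 20,000 each.
Gemma's share (20,000) is divided into 2 shares of 10,000: Csilla and Callum each take 10,000.
Sorcha's share (40,000) is divided into 2 shares of 20,000: Bilal and Hanna each take 20,000.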